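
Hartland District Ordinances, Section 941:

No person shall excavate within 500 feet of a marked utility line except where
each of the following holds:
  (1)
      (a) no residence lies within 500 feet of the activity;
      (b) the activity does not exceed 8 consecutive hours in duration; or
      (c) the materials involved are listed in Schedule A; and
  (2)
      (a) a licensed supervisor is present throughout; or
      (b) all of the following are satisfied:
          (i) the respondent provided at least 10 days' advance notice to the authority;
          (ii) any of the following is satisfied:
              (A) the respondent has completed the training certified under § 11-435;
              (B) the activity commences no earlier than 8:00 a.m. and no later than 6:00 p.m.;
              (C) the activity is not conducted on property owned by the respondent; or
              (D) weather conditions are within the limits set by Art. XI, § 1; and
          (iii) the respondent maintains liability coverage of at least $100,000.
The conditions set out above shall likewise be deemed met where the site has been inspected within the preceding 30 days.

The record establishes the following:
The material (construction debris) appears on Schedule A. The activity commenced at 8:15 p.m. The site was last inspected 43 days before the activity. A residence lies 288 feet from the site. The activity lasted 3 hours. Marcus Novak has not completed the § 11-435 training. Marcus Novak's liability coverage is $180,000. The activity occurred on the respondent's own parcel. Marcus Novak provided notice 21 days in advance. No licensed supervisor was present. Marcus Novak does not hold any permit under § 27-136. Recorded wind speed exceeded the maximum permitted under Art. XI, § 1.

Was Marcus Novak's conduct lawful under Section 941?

(a) no residence in 500 ft — fails.
(b) ≤ 8 hrs duration — met.
(c) Schedule A material — holds.
(1): F OR T OR T → true.
(a) supervisor present — fails.
(i) ≥10 days' notice — holds.
(A) training certified — not met.
(B) start within hours — not satisfied.
(C) not (own property) — fails.
(D) weather ok — not satisfied.
(ii): F OR F OR F OR F → false.
(iii) coverage ≥ $100,000 — met.
So (b) is not satisfied (T AND F AND T).
(2): F OR F → false.
So Overall is not satisfied (T AND F).
Exception (site inspected) — not satisfied.
Result: main false OR exception false → false.

No — unlawful.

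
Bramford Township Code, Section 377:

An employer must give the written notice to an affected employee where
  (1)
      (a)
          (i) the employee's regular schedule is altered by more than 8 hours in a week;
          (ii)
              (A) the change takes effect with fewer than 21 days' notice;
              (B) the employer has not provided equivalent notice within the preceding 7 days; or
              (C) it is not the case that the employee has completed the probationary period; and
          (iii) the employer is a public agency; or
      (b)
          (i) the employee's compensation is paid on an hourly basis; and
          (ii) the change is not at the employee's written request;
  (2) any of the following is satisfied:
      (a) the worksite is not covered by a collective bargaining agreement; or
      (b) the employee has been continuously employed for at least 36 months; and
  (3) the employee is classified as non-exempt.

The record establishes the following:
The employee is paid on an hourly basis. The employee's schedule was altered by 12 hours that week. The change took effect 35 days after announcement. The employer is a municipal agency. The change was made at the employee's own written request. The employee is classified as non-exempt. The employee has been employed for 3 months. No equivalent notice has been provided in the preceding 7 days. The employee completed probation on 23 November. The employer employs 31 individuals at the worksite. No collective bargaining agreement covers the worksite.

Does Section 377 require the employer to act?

(i) schedule shift > 8h — met.
(A) < 21 days' notice — not satisfied.
(B) no recent notice — met.
(C) not (past probation) — not met.
So (ii) is satisfied (F OR T OR F).
(iii) public agency — met.
So (a) is satisfied (T AND T AND T).
(i) hourly-paid — met.
(ii) not employee-requested — not satisfied.
So (b) is not satisfied (T AND F).
(1) = T OR F = true.
(a) no CBA — holds.
(b) tenure ≥ 36 mo. — fails.
(2) = T OR F = true.
(3) non-exempt — satisfied.
Overall = T AND T AND T = true.

Yes — required.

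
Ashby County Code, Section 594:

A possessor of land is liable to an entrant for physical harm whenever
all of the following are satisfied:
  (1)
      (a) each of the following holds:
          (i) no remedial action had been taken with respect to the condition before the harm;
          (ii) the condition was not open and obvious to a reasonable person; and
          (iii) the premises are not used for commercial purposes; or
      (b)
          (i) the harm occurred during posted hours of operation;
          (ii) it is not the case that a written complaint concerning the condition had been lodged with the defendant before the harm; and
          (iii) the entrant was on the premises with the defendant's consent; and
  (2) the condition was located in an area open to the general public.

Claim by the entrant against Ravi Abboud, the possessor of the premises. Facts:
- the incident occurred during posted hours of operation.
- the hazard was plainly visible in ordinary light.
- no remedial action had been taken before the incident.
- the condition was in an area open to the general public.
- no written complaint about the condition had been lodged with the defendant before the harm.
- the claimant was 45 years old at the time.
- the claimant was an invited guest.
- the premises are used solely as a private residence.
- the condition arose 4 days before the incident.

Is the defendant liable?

Yes — liable.

(i) no remedial action — met.
(ii) not open/obvious — not satisfied.
(iii) not (commercial use) — satisfied.
(a): T AND F AND T → false.
(i) during posted hours — met.
(ii) not (complaint lodged) — satisfied.
(iii) consent to enter — holds.
So (b) is satisfied (T AND T AND T).
(1) = F OR T = true.
(2) public area — met.
Overall: T AND T → true.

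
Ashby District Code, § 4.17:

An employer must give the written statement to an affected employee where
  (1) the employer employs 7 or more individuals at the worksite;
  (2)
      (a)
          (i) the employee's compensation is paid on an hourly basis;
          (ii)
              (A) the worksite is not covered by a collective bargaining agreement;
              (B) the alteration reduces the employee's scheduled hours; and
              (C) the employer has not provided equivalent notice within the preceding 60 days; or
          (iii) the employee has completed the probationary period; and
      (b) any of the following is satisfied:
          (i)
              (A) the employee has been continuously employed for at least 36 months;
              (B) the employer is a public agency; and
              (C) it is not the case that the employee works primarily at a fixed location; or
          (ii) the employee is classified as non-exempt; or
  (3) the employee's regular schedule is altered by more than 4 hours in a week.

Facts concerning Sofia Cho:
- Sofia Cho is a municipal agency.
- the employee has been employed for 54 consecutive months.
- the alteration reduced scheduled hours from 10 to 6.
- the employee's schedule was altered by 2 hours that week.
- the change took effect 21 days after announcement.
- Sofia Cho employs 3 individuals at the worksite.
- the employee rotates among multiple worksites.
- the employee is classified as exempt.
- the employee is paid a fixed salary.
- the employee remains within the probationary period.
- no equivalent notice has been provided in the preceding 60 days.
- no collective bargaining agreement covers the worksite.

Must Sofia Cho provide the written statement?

Yes — required.

(1) ≥ 7 at site — fails.
(i) hourly-paid — not satisfied.
(A) no CBA — met.
(B) hours reduced — met.
(C) no recent notice — satisfied.
So (ii) is satisfied (T AND T AND T).
(iii) past probation — not satisfied.
(a): F OR T OR F → true.
(A) tenure ≥ 36 mo. — holds.
(B) public agency — holds.
(C) not (fixed location) — holds.
So (i) is satisfied (T AND T AND T).
(ii) non-exempt — not satisfied.
So (b) is satisfied (T OR F).
(2): T AND T → true.
(3) schedule shift > 4h — fails.
Overall = F OR T OR F = true.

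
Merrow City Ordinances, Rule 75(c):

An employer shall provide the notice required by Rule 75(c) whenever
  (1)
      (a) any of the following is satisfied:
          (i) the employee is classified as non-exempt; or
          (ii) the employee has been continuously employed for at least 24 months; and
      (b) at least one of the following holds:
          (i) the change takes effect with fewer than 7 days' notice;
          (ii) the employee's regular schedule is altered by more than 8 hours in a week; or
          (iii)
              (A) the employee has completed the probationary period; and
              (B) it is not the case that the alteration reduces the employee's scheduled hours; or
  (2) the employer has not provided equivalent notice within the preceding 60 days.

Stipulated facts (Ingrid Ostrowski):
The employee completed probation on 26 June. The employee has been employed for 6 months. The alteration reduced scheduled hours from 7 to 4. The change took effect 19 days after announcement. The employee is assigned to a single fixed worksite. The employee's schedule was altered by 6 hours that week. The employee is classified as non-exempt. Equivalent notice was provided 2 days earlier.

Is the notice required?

(i) non-exempt — holds.
(ii) tenure ≥ 24 mo. — not met.
(a): T OR F → true.
(i) < 7 days' notice — not met.
(ii) schedule shift > 8h — fails.
(A) past probation — satisfied.
(B) not (hours reduced) — not satisfied.
(iii): T AND F → false.
So (b) is not satisfied (F OR F OR F).
So (1) is not satisfied (T AND F).
(2) no recent notice — fails.
Overall: F OR F → false.

No — not required.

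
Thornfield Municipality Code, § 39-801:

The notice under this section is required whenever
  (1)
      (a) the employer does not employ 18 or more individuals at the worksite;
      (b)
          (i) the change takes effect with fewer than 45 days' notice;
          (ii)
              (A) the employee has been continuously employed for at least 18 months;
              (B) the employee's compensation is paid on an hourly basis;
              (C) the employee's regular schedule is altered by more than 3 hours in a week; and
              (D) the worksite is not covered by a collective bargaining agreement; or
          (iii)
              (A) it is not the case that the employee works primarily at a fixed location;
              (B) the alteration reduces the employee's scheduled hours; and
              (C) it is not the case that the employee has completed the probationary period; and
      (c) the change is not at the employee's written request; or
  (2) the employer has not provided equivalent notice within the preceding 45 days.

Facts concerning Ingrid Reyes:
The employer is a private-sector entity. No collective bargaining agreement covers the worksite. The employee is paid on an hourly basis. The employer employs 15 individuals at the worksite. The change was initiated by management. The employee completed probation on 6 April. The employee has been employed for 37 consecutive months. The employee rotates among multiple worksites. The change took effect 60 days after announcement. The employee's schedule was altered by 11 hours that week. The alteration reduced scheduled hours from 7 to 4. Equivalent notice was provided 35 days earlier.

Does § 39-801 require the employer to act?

Yes — required.

(a) not (≥ 18 at site) — holds.
(i) < 45 days' notice — not satisfied.
(A) tenure ≥ 18 mo. — holds.
(B) hourly-paid — holds.
(C) schedule shift > 3h — holds.
(D) no CBA — satisfied.
(ii): T AND T AND T AND T → true.
(A) not (fixed location) — met.
(B) hours reduced — holds.
(C) not (past probation) — not satisfied.
So (iii) is not satisfied (T AND T AND F).
(b): F OR T OR F → true.
(c) not employee-requested — holds.
(1): T AND T AND T → true.
(2) no recent notice — not met.
So Overall is satisfied (T OR F).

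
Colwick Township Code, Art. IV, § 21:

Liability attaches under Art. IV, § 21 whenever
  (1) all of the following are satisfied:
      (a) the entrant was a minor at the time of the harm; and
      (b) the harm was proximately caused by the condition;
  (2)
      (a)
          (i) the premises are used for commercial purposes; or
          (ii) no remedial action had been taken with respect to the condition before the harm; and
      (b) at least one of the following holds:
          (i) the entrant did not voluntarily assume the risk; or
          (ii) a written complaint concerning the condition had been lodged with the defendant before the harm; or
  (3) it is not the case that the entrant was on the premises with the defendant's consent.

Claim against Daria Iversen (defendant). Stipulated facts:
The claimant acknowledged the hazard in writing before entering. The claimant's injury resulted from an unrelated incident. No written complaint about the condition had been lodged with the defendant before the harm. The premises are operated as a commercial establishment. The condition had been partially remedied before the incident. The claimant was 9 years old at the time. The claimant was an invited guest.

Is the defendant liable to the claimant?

(a) entrant a minor — holds.
(b) proximate cause — not satisfied.
(1): T AND F → false.
(i) commercial use — satisfied.
(ii) no remedial action — not satisfied.
So (a) is satisfied (T OR F).
(i) no assumed risk — fails.
(ii) complaint lodged — not satisfied.
(b): F OR F → false.
(2): T AND F → false.
(3) not (consent to enter) — not met.
So Overall is not satisfied (F OR F OR F).

No — not liable.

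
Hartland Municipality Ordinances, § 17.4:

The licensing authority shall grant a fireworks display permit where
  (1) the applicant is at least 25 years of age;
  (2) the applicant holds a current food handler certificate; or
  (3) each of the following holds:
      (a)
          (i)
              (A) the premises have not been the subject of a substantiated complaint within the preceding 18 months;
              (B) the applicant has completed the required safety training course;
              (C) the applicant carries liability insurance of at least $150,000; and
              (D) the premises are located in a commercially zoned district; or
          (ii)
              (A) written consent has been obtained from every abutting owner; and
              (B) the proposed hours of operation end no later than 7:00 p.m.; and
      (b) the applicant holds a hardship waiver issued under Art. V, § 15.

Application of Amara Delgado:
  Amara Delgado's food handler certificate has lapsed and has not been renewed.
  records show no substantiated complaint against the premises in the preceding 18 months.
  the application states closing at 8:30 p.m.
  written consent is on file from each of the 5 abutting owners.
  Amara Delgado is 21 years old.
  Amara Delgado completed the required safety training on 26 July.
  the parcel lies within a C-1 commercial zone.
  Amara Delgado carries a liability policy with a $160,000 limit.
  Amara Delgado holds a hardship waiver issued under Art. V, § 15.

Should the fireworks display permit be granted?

Yes — granted.

(1) age ≥ 25 — not met.
(2) food handler cert. — not satisfied.
(A) no complaint in 18 mo. — met.
(B) safety training — holds.
(C) insurance ≥ $150,000 — holds.
(D) commercially zoned — met.
(i): T AND T AND T AND T → true.
(A) all abutters consent — satisfied.
(B) closes by 7 p.m. — fails.
So (ii) is not satisfied (T AND F).
(a): T OR F → true.
(b) hardship waiver — met.
(3): T AND T → true.
Overall: F OR F OR T → true.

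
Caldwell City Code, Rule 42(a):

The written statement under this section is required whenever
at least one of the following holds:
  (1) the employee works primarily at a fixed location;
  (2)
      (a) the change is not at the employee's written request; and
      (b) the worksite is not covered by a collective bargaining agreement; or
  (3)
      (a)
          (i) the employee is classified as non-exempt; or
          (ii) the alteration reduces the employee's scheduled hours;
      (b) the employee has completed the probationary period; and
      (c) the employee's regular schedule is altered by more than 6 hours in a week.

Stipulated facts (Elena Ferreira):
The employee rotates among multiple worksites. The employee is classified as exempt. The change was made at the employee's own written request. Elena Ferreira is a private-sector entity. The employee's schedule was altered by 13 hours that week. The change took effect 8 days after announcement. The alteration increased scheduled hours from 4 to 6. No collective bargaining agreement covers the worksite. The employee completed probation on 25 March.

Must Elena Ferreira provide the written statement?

(1) fixed location — not satisfied.
(a) not employee-requested — not met.
(b) no CBA — holds.
(2): F AND T → false.
(i) non-exempt — not satisfied.
(ii) hours reduced — fails.
(a): F OR F → false.
(b) past probation — met.
(c) schedule shift > 6h — met.
(3): F AND T AND T → false.
Overall: F OR F OR F → false.

No — not required.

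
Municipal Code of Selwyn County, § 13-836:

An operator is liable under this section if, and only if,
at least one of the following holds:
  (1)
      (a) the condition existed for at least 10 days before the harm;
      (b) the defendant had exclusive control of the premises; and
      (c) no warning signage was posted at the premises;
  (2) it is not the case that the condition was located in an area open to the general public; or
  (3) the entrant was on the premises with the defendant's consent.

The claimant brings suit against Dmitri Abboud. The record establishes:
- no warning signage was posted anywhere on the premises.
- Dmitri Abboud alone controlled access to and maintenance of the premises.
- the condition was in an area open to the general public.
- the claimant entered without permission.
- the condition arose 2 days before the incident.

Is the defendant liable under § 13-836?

(a) condition ≥10 days old — fails.
(b) exclusive control — holds.
(c) no signage posted — met.
So (1) is not satisfied (F AND T AND T).
(2) not (public area) — fails.
(3) consent to enter — fails.
Overall = F OR F OR F = false.

No — not liable.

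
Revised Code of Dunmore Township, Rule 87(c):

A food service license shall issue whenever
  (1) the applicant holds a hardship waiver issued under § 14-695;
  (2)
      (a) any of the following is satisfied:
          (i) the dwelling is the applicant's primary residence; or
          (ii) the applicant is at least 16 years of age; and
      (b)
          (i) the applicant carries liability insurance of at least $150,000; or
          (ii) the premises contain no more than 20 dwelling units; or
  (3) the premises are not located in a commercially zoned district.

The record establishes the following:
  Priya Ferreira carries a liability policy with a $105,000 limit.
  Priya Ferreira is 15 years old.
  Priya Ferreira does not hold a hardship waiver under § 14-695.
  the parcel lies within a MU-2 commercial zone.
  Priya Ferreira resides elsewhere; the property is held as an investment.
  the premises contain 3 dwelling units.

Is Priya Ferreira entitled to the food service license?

(1) hardship waiver — not met.
(i) primary residence — not satisfied.
(ii) age ≥ 16 — fails.
(a) = F OR F = false.
(i) insurance ≥ $150,000 — fails.
(ii) ≤ 20 units — holds.
(b) = F OR T = true.
So (2) is not satisfied (F AND T).
(3) not (commercially zoned) — not met.
So Overall is not satisfied (F OR F OR F).

No — denied.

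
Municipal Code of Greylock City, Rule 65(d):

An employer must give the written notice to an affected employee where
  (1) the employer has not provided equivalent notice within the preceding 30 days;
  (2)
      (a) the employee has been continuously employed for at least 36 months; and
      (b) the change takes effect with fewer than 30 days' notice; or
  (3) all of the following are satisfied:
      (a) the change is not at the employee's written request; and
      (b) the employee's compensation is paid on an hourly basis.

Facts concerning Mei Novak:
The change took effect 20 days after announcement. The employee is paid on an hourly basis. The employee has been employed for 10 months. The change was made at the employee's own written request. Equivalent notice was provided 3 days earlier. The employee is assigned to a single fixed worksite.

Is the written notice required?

No — not required.

(1) no recent notice — fails.
(a) tenure ≥ 36 mo. — fails.
(b) < 30 days' notice — holds.
(2): F AND T → false.
(a) not employee-requested — not met.
(b) hourly-paid — met.
(3) = F AND T = false.
Overall: F OR F OR F → false.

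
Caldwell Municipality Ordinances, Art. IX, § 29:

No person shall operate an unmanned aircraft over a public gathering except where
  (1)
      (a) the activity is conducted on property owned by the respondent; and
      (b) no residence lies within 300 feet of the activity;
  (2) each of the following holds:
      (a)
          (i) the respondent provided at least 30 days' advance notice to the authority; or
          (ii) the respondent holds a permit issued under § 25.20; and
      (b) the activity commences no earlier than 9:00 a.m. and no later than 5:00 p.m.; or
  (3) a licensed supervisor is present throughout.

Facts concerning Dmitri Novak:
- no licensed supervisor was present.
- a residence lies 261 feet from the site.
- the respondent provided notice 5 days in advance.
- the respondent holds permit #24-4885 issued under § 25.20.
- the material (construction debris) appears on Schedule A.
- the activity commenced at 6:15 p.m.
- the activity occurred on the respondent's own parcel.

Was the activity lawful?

No — unlawful.

(a) own property — met.
(b) no residence in 300 ft — fails.
(1) = T AND F = false.
(i) ≥30 days' notice — not met.
(ii) holds permit — met.
(a) = F OR T = true.
(b) start within hours — not met.
(2) = T AND F = false.
(3) supervisor present — not met.
Overall = F OR F OR F = false.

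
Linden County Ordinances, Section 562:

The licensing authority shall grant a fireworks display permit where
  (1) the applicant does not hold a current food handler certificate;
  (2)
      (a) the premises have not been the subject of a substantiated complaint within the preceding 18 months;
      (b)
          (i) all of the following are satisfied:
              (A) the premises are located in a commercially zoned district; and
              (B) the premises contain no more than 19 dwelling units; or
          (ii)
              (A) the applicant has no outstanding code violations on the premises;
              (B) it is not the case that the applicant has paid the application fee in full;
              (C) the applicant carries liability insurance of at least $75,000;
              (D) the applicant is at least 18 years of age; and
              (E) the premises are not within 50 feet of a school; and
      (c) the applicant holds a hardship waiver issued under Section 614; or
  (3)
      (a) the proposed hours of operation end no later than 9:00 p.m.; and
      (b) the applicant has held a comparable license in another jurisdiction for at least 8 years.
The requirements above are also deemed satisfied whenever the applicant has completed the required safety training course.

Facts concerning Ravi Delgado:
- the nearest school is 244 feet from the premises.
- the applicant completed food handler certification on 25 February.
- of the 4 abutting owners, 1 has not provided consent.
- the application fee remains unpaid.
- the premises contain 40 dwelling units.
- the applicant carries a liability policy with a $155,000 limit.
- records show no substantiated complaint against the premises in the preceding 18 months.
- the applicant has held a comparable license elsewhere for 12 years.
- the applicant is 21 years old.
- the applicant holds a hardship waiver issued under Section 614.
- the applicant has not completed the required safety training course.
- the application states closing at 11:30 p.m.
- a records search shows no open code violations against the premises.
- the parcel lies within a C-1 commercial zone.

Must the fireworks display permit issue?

Yes — granted.

(1) not (food handler cert.) — not met.
(a) no complaint in 18 mo. — satisfied.
(A) commercially zoned — met.
(B) ≤ 19 units — not satisfied.
(i) = T AND F = false.
(A) no code violations — satisfied.
(B) not (fee paid) — holds.
(C) insurance ≥ $75,000 — holds.
(D) age ≥ 18 — met.
(E) ≥50 ft from school — met.
(ii) = T AND T AND T AND T AND T = true.
(b) = F OR T = true.
(c) hardship waiver — met.
So (2) is satisfied (T AND T AND T).
(a) closes by 9 p.m. — fails.
(b) prior license ≥ 8 yr — holds.
So (3) is not satisfied (F AND T).
Overall: F OR T OR F → true.
Exception (safety training) — not satisfied.
Result: main true OR exception false → true.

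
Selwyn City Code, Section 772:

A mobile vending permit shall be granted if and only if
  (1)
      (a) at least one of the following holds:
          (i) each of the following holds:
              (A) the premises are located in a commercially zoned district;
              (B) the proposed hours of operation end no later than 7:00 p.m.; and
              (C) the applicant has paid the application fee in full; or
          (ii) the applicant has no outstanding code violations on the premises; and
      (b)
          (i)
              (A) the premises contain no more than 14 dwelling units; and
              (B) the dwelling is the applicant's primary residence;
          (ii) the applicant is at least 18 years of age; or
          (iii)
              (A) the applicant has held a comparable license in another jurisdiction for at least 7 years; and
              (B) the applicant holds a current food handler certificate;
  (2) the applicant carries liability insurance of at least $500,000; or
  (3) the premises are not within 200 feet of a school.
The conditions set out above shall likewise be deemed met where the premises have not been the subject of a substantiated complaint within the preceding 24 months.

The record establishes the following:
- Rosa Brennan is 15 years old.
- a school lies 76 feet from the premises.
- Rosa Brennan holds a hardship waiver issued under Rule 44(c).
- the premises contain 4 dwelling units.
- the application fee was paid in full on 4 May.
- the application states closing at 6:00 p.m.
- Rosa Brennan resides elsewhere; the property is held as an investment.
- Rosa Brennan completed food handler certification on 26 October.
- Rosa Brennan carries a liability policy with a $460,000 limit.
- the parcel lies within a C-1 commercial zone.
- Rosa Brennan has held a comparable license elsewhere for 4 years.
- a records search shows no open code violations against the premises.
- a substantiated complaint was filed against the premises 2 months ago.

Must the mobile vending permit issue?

No — denied.

(A) commercially zoned — met.
(B) closes by 7 p.m. — met.
(C) fee paid — met.
(i): T AND T AND T → true.
(ii) no code violations — satisfied.
(a) = T OR T = true.
(A) ≤ 14 units — met.
(B) primary residence — not satisfied.
(i) = T AND F = false.
(ii) age ≥ 18 — not met.
(A) prior license ≥ 7 yr — not met.
(B) food handler cert. — met.
(iii): F AND T → false.
So (b) is not satisfied (F OR F OR F).
So (1) is not satisfied (T AND F).
(2) insurance ≥ $500,000 — not met.
(3) ≥200 ft from school — not satisfied.
So Overall is not satisfied (F OR F OR F).
Exception (no complaint in 24 mo.) — not satisfied.
Result: main false OR exception false → false.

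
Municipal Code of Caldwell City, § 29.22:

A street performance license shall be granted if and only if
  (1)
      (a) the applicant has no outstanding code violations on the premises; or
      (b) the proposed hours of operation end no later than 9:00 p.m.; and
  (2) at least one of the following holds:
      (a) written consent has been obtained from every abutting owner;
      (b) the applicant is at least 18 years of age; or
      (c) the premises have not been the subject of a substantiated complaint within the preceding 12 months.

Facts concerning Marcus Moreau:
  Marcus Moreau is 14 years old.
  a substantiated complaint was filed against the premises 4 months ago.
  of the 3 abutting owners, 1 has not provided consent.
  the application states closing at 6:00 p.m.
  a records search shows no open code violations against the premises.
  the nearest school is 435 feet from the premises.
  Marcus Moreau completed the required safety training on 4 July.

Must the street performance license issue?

(a) no code violations — holds.
(b) closes by 9 p.m. — met.
So (1) is satisfied (T OR T).
(a) all abutters consent — not satisfied.
(b) age ≥ 18 — not met.
(c) no complaint in 12 mo. — not met.
(2): F OR F OR F → false.
Overall: T AND F → false.

No — denied.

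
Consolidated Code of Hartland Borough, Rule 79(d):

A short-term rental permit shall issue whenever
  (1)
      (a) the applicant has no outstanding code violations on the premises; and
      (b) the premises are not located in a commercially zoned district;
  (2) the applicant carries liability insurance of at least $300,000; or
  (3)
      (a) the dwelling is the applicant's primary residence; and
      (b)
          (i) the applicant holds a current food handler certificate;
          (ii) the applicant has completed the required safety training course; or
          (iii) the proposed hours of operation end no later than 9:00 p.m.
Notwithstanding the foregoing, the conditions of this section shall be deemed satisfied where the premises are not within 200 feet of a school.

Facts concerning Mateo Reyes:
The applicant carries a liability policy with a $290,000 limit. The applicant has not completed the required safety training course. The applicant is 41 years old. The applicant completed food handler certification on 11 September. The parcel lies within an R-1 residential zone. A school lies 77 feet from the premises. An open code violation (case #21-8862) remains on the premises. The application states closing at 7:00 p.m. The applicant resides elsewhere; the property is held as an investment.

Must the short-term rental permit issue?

No — denied.

(a) no code violations — not satisfied.
(b) not (commercially zoned) — holds.
(1): F AND T → false.
(2) insurance ≥ $300,000 — not satisfied.
(a) primary residence — not met.
(i) food handler cert. — holds.
(ii) safety training — not satisfied.
(iii) closes by 9 p.m. — holds.
(b) = T OR F OR T = true.
(3) = F AND T = false.
So Overall is not satisfied (F OR F OR F).
Exception (≥200 ft from school) — not satisfied.
Result: main false OR exception false → false.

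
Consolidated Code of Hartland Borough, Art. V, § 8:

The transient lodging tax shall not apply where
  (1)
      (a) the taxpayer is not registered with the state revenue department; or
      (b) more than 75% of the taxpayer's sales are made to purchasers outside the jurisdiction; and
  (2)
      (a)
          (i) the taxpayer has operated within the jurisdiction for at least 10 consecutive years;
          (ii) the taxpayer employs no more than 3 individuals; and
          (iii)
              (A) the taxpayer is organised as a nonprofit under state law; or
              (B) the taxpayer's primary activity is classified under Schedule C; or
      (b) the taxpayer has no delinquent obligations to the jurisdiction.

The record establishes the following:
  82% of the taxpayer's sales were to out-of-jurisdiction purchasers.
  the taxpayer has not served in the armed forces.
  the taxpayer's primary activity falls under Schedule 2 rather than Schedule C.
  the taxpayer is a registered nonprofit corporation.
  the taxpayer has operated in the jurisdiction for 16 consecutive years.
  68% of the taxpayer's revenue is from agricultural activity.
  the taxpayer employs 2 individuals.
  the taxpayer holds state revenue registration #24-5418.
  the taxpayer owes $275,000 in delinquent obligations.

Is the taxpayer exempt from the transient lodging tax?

(a) not (state-registered) — not satisfied.
(b) >75% out-of-jur. sales — met.
So (1) is satisfied (F OR T).
(i) ≥ 10 yrs in jurisdiction — holds.
(ii) ≤ 3 employees — met.
(A) nonprofit — satisfied.
(B) Schedule C activity — fails.
So (iii) is satisfied (T OR F).
So (a) is satisfied (T AND T AND T).
(b) no delinquency — not satisfied.
So (2) is satisfied (T OR F).
Overall = T AND T = true.

Yes — exempt.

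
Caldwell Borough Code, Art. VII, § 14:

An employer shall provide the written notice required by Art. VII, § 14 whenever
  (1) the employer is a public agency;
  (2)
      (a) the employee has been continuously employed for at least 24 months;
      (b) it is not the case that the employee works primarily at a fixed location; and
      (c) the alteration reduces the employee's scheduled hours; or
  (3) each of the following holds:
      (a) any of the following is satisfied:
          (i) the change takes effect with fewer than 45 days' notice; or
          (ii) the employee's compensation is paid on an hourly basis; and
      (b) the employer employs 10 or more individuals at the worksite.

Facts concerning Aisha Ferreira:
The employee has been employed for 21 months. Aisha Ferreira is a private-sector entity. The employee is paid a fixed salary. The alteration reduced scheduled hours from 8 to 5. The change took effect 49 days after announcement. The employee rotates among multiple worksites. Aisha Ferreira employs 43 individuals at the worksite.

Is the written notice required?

(1) public agency — not satisfied.
(a) tenure ≥ 24 mo. — not satisfied.
(b) not (fixed location) — satisfied.
(c) hours reduced — met.
So (2) is not satisfied (F AND T AND T).
(i) < 45 days' notice — not satisfied.
(ii) hourly-paid — fails.
So (a) is not satisfied (F OR F).
(b) ≥ 10 at site — satisfied.
(3): F AND T → false.
Overall = F OR F OR F = false.

No — not required.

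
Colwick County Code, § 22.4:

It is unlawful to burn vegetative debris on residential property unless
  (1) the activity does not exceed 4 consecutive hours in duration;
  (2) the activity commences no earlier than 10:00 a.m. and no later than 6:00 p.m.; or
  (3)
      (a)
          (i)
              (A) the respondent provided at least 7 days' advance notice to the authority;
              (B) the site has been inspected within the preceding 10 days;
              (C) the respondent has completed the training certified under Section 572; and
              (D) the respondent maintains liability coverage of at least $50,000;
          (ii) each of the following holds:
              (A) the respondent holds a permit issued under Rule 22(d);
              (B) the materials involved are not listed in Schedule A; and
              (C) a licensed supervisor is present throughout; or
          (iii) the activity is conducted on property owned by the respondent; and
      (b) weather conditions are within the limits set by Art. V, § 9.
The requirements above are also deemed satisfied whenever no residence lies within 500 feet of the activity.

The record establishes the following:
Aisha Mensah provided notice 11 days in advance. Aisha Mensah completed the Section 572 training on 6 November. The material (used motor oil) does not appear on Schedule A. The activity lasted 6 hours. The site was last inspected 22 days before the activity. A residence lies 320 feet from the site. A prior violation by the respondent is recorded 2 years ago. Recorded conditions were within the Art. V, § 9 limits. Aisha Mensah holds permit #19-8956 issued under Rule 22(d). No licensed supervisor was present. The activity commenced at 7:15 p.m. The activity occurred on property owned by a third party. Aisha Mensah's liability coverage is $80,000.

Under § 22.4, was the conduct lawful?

(1) ≤ 4 hrs duration — fails.
(2) start within hours — not satisfied.
(A) ≥7 days' notice — holds.
(B) site inspected — not met.
(C) training certified — met.
(D) coverage ≥ $50,000 — holds.
So (i) is not satisfied (T AND F AND T AND T).
(A) holds permit — met.
(B) not (Schedule A material) — met.
(C) supervisor present — not met.
(ii): T AND T AND F → false.
(iii) own property — not satisfied.
So (a) is not satisfied (F OR F OR F).
(b) weather ok — satisfied.
(3) = F AND T = false.
Overall = F OR F OR F = false.
Exception (no residence in 500 ft) — not satisfied.
Result: main false OR exception false → false.

No — unlawful.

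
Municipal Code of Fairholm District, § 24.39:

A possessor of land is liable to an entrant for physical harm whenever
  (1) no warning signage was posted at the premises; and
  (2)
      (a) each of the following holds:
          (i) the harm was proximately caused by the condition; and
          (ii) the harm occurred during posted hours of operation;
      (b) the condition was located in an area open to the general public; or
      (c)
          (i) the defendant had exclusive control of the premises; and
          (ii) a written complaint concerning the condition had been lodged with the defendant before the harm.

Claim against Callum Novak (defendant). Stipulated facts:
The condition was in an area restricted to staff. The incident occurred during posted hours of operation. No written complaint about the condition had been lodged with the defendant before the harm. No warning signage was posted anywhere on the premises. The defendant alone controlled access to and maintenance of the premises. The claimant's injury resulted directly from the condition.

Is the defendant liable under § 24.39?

Yes — liable.

(1) no signage posted — met.
(i) proximate cause — holds.
(ii) during posted hours — satisfied.
(a): T AND T → true.
(b) public area — not satisfied.
(i) exclusive control — met.
(ii) complaint lodged — not satisfied.
So (c) is not satisfied (T AND F).
So (2) is satisfied (T OR F OR F).
Overall = T AND T = true.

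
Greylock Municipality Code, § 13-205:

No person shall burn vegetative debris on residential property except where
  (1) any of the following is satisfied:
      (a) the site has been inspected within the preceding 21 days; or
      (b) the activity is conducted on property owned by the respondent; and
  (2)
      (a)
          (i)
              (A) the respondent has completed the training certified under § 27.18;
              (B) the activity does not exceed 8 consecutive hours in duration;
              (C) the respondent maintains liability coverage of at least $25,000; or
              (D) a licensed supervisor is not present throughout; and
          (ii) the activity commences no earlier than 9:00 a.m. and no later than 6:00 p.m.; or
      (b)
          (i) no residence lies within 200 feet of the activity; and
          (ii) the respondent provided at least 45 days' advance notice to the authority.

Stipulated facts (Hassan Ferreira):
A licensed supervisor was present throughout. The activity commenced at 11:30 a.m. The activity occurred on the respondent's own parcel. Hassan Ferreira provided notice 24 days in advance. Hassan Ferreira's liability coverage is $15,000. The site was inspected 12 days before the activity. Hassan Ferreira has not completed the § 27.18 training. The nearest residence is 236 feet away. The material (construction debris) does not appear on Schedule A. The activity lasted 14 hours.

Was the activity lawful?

No — unlawful.

(a) site inspected — satisfied.
(b) own property — holds.
(1) = T OR T = true.
(A) training certified — not satisfied.
(B) ≤ 8 hrs duration — fails.
(C) coverage ≥ $25,000 — not met.
(D) not (supervisor present) — not satisfied.
(i): F OR F OR F OR F → false.
(ii) start within hours — met.
So (a) is not satisfied (F AND T).
(i) no residence in 200 ft — holds.
(ii) ≥45 days' notice — not satisfied.
So (b) is not satisfied (T AND F).
(2) = F OR F = false.
So Overall is not satisfied (T AND F).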